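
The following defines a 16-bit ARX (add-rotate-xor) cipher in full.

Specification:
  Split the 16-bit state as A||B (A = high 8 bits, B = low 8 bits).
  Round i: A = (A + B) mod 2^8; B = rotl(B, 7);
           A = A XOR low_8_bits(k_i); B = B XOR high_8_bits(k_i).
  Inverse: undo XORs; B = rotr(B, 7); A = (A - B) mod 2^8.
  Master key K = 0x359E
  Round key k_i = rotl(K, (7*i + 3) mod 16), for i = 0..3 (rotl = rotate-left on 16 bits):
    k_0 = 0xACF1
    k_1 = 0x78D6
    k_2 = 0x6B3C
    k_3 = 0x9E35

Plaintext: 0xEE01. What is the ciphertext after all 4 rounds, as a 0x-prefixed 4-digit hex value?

0xA7B0

s_0 = plaintext = 0xEE01
s_1 = Round(s_0, k_0) = 0x1E2C
s_2 = Round(s_1, k_1) = 0x9C6E
s_3 = Round(s_2, k_2) = 0x365C
s_4 = Round(s_3, k_3) = 0xA7B0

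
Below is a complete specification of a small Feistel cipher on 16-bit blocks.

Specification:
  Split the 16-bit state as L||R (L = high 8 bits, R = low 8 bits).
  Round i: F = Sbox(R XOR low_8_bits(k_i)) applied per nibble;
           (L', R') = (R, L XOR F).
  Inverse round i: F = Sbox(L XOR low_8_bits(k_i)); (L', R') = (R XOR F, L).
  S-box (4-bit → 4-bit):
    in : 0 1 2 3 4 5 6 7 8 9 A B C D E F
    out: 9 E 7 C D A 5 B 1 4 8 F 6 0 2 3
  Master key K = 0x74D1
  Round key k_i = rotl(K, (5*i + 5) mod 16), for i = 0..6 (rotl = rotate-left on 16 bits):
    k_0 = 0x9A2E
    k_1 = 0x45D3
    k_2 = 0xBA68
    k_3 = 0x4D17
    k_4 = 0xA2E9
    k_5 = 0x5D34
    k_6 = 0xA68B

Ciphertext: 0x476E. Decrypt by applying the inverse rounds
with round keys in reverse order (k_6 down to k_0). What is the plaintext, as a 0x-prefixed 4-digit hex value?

s_0 = ciphertext = 0x476E
s_1 = InvRound(s_0, k_6) = 0x0847
s_2 = InvRound(s_1, k_5) = 0x8108
s_3 = InvRound(s_2, k_4) = 0x5981
s_4 = InvRound(s_3, k_3) = 0x5359
s_5 = InvRound(s_4, k_2) = 0x9653
s_6 = InvRound(s_5, k_1) = 0x8996
s_7 = InvRound(s_6, k_0) = 0x1D89

0x1D89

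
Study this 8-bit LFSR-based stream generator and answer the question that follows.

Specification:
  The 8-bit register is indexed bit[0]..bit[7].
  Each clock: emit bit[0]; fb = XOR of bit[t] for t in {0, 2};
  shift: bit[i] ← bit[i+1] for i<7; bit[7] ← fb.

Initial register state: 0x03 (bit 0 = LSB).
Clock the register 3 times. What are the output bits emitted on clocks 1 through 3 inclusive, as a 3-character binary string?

reg_0 = 0x03
clock 1: out=1, reg = 0x81
clock 2: out=1, reg = 0xC0
clock 3: out=0, reg = 0x60

110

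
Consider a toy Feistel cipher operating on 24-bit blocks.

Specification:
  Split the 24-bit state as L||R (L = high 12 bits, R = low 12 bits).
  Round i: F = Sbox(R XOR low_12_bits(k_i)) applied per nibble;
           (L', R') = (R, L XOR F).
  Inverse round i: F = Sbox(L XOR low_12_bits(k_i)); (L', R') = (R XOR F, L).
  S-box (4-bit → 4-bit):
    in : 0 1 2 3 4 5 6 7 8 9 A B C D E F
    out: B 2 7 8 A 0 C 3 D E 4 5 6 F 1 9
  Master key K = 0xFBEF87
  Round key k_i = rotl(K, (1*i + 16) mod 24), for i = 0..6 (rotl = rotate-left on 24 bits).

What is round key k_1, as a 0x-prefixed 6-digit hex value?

0x0FF7DF

K = 0xFBEF87
k_0 = rotl(K, (1*0+16) mod 24) = rotl(K, 16) = 0x87FBEF
k_1 = rotl(K, (1*1+16) mod 24) = rotl(K, 17) = 0x0FF7DF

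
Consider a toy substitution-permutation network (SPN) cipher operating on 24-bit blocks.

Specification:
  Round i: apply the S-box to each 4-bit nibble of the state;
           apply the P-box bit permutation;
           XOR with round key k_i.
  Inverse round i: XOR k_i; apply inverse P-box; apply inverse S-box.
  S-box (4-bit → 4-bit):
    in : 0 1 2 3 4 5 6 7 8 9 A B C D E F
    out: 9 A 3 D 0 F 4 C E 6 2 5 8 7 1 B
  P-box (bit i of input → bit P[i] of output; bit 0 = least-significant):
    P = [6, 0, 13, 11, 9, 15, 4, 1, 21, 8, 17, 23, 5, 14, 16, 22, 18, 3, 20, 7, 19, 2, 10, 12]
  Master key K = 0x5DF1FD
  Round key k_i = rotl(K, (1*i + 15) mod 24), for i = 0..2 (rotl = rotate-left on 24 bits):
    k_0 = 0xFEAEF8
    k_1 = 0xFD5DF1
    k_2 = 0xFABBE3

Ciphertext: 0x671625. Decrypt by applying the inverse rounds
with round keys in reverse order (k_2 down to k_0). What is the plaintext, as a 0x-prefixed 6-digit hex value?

s_0 = ciphertext = 0x671625
s_1 = InvRound(s_0, k_2) = 0xD36113
s_2 = InvRound(s_1, k_1) = 0x30EBC3
s_3 = InvRound(s_2, k_0) = 0xB2F87A

0xB2F87A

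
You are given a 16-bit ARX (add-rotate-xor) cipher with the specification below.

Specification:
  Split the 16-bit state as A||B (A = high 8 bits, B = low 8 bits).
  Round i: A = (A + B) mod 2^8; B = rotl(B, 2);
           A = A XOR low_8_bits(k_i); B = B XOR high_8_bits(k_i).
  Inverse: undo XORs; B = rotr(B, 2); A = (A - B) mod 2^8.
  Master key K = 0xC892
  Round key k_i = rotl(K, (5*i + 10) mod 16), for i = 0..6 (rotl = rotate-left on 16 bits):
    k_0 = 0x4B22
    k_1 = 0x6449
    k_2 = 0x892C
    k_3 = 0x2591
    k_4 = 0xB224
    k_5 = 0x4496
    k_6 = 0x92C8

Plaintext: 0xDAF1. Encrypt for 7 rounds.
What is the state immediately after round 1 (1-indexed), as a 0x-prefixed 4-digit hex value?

s_0 = plaintext = 0xDAF1
s_1 = Round(s_0, k_0) = 0xE98C
s_2 = Round(s_1, k_1) = 0x3C56
s_3 = Round(s_2, k_2) = 0xBED0
s_4 = Round(s_3, k_3) = 0x1F66
s_5 = Round(s_4, k_4) = 0xA12B
s_6 = Round(s_5, k_5) = 0x5AE8
s_7 = Round(s_6, k_6) = 0x8A31

0xE98C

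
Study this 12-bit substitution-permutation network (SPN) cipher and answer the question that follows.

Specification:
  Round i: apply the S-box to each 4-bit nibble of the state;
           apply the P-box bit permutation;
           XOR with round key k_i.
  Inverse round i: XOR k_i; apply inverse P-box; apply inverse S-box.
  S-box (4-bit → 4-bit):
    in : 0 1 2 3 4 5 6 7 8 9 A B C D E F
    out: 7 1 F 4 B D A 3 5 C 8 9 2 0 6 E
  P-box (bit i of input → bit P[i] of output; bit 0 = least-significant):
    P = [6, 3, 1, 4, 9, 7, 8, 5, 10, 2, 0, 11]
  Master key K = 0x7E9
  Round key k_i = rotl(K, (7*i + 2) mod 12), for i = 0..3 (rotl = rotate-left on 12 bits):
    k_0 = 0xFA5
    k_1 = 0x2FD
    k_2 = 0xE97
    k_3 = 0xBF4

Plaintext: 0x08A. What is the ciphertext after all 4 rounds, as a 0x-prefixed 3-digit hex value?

0xB85

s_0 = plaintext = 0x08A
s_1 = Round(s_0, k_0) = 0x8B0
s_2 = Round(s_1, k_1) = 0x496
s_3 = Round(s_2, k_2) = 0x3AB
s_4 = Round(s_3, k_3) = 0xB85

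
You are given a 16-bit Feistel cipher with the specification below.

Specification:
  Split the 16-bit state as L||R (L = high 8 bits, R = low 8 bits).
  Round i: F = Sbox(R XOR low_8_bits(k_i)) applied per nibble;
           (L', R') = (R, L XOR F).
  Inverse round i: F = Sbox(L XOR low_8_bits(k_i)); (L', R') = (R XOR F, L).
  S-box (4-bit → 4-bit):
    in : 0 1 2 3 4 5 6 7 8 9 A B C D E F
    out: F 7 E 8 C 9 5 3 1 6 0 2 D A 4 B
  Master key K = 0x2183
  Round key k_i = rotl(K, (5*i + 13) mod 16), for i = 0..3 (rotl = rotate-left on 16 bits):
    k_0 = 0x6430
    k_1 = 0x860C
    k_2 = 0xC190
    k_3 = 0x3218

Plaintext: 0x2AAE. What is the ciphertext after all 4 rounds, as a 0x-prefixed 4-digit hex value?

0xF126

s_0 = plaintext = 0x2AAE
s_1 = Round(s_0, k_0) = 0xAE4E
s_2 = Round(s_1, k_1) = 0x4E60
s_3 = Round(s_2, k_2) = 0x60F1
s_4 = Round(s_3, k_3) = 0xF126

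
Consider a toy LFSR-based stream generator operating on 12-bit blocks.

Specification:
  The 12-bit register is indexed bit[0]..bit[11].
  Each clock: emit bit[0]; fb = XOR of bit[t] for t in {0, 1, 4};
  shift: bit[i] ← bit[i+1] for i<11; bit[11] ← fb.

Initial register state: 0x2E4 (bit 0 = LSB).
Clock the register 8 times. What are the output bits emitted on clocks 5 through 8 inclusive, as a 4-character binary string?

reg_0 = 0x2E4
clock 1: out=0, reg = 0x172
clock 2: out=0, reg = 0x0B9
clock 3: out=1, reg = 0x05C
clock 4: out=0, reg = 0x82E
clock 5: out=0, reg = 0xC17
clock 6: out=1, reg = 0xE0B
clock 7: out=1, reg = 0x705
clock 8: out=1, reg = 0xB82

0111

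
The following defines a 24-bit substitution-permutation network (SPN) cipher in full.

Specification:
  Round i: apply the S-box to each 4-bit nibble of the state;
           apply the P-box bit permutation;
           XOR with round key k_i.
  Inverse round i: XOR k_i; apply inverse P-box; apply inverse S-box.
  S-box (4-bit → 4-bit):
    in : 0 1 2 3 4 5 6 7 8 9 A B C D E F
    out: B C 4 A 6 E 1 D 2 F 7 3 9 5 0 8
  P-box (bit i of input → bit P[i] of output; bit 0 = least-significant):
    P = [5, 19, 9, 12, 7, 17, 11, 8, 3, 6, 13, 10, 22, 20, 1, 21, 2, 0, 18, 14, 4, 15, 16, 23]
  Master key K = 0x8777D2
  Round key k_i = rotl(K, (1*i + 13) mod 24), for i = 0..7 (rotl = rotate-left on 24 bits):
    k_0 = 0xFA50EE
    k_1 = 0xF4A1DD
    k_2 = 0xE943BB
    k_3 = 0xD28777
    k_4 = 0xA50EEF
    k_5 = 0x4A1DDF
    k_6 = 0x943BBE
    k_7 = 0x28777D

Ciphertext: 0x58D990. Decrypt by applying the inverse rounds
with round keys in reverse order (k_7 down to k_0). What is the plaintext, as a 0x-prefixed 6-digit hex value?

s_0 = ciphertext = 0x58D990
s_1 = InvRound(s_0, k_7) = 0x8B09DD
s_2 = InvRound(s_1, k_6) = 0x244489
s_3 = InvRound(s_2, k_5) = 0x677853
s_4 = InvRound(s_3, k_4) = 0xCC67B7
s_5 = InvRound(s_4, k_3) = 0x8184B8
s_6 = InvRound(s_5, k_2) = 0x837FF4
s_7 = InvRound(s_6, k_1) = 0x450C47
s_8 = InvRound(s_7, k_0) = 0x153CA0

0x153CA0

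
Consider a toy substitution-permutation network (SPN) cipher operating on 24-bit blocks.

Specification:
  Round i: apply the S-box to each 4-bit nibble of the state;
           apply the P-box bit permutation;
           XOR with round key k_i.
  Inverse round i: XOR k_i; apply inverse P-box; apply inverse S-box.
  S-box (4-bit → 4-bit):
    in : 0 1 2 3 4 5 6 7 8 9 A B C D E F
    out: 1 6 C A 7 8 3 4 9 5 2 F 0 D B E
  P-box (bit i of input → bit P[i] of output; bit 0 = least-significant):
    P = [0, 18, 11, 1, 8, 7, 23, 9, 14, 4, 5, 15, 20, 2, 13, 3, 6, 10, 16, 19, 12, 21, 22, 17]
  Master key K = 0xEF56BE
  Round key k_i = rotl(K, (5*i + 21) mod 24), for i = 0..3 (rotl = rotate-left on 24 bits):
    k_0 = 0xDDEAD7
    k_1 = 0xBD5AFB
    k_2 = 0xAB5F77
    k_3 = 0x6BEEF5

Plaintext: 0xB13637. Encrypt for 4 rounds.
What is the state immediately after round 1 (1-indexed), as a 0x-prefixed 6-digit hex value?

s_0 = plaintext = 0xB13637
s_1 = Round(s_0, k_0) = 0xBEB44B
s_2 = Round(s_1, k_1) = 0x432704
s_3 = Round(s_2, k_2) = 0xC7625E
s_4 = Round(s_3, k_3) = 0x7E6CD2

0xBEB44B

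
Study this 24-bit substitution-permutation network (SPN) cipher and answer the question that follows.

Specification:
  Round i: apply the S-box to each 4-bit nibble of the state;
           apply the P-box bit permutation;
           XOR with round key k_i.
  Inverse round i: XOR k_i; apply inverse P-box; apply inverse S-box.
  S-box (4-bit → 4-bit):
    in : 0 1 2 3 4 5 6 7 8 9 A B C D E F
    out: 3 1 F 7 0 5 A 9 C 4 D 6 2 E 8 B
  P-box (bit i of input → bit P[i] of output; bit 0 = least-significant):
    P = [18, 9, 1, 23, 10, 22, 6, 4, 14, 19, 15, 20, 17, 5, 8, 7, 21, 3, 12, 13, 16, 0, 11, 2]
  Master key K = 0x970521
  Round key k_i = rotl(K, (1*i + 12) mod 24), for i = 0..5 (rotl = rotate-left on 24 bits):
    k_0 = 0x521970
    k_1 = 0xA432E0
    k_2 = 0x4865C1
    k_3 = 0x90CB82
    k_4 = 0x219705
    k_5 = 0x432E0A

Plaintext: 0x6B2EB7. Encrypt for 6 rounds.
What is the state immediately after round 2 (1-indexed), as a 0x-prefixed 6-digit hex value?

s_0 = plaintext = 0x6B2EB7
s_1 = Round(s_0, k_0) = 0x84089D
s_2 = Round(s_1, k_1) = 0x36B886
s_3 = Round(s_2, k_2) = 0xD9CEB8
s_4 = Round(s_3, k_3) = 0x40D3E5
s_5 = Round(s_4, k_4) = 0x0D56BF
s_6 = Round(s_5, k_5) = 0x9C1D43

0x36B886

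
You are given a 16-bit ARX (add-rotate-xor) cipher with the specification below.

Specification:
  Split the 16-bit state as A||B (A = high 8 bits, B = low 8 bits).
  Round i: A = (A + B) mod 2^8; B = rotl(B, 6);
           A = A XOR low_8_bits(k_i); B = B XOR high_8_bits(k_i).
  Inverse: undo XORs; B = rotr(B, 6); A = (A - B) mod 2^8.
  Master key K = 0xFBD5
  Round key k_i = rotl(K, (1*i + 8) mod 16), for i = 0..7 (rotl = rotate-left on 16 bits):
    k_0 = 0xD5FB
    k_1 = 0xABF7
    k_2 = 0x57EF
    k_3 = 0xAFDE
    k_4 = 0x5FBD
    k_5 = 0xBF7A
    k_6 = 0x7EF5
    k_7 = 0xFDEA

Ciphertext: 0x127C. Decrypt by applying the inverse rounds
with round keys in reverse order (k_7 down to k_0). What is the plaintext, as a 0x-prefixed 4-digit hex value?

0xB80F

s_0 = ciphertext = 0x127C
s_1 = InvRound(s_0, k_7) = 0xF206
s_2 = InvRound(s_1, k_6) = 0x26E1
s_3 = InvRound(s_2, k_5) = 0xE379
s_4 = InvRound(s_3, k_4) = 0xC698
s_5 = InvRound(s_4, k_3) = 0x3CDC
s_6 = InvRound(s_5, k_2) = 0xA52E
s_7 = InvRound(s_6, k_1) = 0x3C16
s_8 = InvRound(s_7, k_0) = 0xB80F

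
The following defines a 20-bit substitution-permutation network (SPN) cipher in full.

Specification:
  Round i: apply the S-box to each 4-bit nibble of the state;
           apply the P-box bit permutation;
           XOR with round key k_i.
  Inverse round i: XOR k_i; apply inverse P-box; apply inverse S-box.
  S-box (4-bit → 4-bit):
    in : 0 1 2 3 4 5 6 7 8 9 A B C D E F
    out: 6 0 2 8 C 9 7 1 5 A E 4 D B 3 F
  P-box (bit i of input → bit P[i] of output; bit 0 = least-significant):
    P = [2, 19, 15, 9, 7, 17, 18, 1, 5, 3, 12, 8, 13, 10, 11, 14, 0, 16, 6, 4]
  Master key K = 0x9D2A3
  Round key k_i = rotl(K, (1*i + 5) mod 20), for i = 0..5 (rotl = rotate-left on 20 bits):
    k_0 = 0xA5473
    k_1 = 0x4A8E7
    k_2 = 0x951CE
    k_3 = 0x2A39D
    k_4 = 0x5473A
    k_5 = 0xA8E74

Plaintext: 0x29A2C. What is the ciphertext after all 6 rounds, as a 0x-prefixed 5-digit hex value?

s_0 = plaintext = 0x29A2C
s_1 = Round(s_0, k_0) = 0x9837F
s_2 = Round(s_1, k_1) = 0xD0373
s_3 = Round(s_2, k_2) = 0x85E5F
s_4 = Round(s_3, k_3) = 0xA4172
s_5 = Round(s_4, k_4) = 0xC0FEA
s_6 = Round(s_5, k_5) = 0x0118D

0x0118D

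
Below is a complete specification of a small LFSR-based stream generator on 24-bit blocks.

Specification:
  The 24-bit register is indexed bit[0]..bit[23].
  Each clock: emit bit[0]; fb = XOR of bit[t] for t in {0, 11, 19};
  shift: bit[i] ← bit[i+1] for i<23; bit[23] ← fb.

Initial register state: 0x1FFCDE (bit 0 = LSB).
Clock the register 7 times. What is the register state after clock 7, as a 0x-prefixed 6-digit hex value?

0xC43FF9

reg_0 = 0x1FFCDE
clock 1: out=0, reg = 0x0FFE6F
clock 2: out=1, reg = 0x87FF37
clock 3: out=1, reg = 0x43FF9B
clock 4: out=1, reg = 0x21FFCD
clock 5: out=1, reg = 0x10FFE6
clock 6: out=0, reg = 0x887FF3
clock 7: out=1, reg = 0xC43FF9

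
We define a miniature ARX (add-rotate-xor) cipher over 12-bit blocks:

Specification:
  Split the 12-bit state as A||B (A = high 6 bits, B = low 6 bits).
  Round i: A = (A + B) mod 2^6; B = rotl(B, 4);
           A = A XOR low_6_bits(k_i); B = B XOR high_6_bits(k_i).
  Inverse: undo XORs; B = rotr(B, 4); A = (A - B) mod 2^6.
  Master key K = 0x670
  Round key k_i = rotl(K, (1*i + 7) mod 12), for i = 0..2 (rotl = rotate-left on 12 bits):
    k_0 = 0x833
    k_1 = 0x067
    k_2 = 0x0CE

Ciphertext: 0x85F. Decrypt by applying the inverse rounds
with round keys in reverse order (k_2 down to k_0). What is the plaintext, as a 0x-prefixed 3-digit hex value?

s_0 = ciphertext = 0x85F
s_1 = InvRound(s_0, k_2) = 0xFB1
s_2 = InvRound(s_1, k_1) = 0x583
s_3 = InvRound(s_2, k_0) = 0x5CE

0x5CE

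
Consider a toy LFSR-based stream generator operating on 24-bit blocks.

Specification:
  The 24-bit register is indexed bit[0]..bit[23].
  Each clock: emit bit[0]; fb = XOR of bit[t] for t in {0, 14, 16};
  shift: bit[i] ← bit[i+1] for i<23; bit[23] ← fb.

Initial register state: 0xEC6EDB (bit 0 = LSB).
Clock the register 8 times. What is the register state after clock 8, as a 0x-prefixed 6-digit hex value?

0x86EC6E

reg_0 = 0xEC6EDB
clock 1: out=1, reg = 0x76376D
clock 2: out=1, reg = 0xBB1BB6
clock 3: out=0, reg = 0xDD8DDB
clock 4: out=1, reg = 0x6EC6ED
clock 5: out=1, reg = 0x376376
clock 6: out=0, reg = 0x1BB1BB
clock 7: out=1, reg = 0x0DD8DD
clock 8: out=1, reg = 0x86EC6E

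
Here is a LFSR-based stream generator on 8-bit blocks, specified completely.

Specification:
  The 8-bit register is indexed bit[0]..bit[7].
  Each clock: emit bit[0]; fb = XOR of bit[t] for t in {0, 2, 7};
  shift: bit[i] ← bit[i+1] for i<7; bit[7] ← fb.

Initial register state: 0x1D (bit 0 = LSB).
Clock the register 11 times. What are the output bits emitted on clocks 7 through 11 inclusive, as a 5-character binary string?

reg_0 = 0x1D
clock 1: out=1, reg = 0x0E
clock 2: out=0, reg = 0x87
clock 3: out=1, reg = 0xC3
clock 4: out=1, reg = 0x61
clock 5: out=1, reg = 0xB0
clock 6: out=0, reg = 0xD8
clock 7: out=0, reg = 0xEC
clock 8: out=0, reg = 0x76
clock 9: out=0, reg = 0xBB
clock 10: out=1, reg = 0x5D
clock 11: out=1, reg = 0x2E

00011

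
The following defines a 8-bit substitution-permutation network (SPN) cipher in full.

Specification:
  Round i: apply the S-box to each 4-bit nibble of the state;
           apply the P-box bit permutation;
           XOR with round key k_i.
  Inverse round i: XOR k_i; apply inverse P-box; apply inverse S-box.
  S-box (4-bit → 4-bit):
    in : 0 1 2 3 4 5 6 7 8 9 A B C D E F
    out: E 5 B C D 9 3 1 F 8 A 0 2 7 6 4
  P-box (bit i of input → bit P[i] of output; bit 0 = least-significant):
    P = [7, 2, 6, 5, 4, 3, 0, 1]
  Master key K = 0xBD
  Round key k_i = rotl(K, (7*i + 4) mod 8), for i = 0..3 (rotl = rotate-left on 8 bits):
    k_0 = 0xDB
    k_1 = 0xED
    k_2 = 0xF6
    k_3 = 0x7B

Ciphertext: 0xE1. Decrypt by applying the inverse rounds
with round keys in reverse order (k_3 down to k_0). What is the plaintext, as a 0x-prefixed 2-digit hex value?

s_0 = ciphertext = 0xE1
s_1 = InvRound(s_0, k_3) = 0x27
s_2 = InvRound(s_1, k_2) = 0x11
s_3 = InvRound(s_2, k_1) = 0x68
s_4 = InvRound(s_3, k_0) = 0x45

0x45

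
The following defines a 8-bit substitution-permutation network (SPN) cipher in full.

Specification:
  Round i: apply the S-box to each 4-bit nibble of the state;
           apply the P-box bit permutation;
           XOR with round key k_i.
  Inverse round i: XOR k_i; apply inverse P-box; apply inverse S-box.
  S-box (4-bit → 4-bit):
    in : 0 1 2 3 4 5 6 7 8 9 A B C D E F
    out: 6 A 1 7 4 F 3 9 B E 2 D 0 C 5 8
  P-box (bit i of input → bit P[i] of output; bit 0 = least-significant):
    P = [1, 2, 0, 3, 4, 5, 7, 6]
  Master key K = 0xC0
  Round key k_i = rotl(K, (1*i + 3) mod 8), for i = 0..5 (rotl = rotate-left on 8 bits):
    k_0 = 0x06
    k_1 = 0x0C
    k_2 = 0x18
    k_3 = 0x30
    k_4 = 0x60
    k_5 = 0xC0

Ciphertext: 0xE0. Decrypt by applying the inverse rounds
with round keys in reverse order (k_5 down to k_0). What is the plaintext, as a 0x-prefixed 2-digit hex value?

0x55

s_0 = ciphertext = 0xE0
s_1 = InvRound(s_0, k_5) = 0xAC
s_2 = InvRound(s_1, k_4) = 0xD1
s_3 = InvRound(s_2, k_3) = 0x94
s_4 = InvRound(s_3, k_2) = 0x41
s_5 = InvRound(s_4, k_1) = 0xF9
s_6 = InvRound(s_5, k_0) = 0x55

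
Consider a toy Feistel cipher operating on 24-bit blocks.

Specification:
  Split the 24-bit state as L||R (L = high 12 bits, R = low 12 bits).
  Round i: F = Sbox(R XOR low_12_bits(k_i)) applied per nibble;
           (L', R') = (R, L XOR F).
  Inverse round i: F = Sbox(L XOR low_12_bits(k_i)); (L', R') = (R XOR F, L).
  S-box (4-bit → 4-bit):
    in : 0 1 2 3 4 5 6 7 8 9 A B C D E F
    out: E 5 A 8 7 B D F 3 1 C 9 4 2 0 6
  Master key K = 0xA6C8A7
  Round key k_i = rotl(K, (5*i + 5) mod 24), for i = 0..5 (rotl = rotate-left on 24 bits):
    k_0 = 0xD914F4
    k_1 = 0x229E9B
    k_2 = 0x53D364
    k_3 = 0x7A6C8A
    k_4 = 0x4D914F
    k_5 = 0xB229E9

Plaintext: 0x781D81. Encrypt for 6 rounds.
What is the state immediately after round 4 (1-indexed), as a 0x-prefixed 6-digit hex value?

s_0 = plaintext = 0x781D81
s_1 = Round(s_0, k_0) = 0xD8167A
s_2 = Round(s_1, k_1) = 0x67AE84
s_3 = Round(s_2, k_2) = 0xE84474
s_4 = Round(s_3, k_3) = 0x474DE4
s_5 = Round(s_4, k_4) = 0xDE40BD
s_6 = Round(s_5, k_5) = 0x0BDC53

0x474DE4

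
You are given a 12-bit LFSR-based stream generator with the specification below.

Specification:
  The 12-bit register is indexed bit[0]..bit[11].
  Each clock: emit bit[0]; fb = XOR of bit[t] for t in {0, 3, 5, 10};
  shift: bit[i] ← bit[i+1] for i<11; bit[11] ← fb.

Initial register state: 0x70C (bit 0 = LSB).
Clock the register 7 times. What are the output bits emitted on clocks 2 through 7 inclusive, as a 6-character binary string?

011000

reg_0 = 0x70C
clock 1: out=0, reg = 0x386
clock 2: out=0, reg = 0x1C3
clock 3: out=1, reg = 0x8E1
clock 4: out=1, reg = 0x470
clock 5: out=0, reg = 0x238
clock 6: out=0, reg = 0x11C
clock 7: out=0, reg = 0x88E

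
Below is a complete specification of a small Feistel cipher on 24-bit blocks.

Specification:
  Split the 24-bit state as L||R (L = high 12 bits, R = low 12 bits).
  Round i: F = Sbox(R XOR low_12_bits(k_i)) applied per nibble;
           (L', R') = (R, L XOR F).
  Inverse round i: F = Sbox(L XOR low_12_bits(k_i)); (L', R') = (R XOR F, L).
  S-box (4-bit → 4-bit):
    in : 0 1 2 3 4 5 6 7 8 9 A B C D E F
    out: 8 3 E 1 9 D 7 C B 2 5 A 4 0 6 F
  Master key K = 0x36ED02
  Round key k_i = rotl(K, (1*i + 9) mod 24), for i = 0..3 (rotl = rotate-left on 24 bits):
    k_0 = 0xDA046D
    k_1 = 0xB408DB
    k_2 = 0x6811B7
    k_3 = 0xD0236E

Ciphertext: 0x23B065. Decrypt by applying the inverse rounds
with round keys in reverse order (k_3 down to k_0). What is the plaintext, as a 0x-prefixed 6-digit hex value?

s_0 = ciphertext = 0x23B065
s_1 = InvRound(s_0, k_3) = 0x3B823B
s_2 = InvRound(s_1, k_2) = 0xCB43B8
s_3 = InvRound(s_2, k_1) = 0xAC7CB4
s_4 = InvRound(s_3, k_0) = 0xAE1AC7

0xAE1AC7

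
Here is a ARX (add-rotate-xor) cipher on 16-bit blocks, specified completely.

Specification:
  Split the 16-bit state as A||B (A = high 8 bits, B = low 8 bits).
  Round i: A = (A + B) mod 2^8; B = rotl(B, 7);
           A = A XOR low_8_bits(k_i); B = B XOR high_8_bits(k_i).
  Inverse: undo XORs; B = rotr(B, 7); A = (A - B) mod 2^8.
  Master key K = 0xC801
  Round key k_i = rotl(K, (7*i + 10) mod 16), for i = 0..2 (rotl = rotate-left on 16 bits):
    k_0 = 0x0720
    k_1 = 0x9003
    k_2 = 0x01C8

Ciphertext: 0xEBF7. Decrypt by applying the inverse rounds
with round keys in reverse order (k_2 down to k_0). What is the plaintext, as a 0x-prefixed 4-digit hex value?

0x20FB

s_0 = ciphertext = 0xEBF7
s_1 = InvRound(s_0, k_2) = 0x36ED
s_2 = InvRound(s_1, k_1) = 0x3BFA
s_3 = InvRound(s_2, k_0) = 0x20FB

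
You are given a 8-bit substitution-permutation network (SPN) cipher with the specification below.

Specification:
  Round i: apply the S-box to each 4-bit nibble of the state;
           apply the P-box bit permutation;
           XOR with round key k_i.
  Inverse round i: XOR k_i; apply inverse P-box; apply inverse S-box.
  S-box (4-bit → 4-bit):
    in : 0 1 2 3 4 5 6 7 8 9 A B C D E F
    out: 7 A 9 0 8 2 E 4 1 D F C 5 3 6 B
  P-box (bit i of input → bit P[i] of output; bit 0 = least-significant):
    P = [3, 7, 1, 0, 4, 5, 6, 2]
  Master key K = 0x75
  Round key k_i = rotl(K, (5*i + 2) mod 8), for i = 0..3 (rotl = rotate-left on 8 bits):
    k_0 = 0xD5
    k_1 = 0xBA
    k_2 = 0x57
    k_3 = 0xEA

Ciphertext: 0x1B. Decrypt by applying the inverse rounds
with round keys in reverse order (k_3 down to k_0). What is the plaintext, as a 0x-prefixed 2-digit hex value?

s_0 = ciphertext = 0x1B
s_1 = InvRound(s_0, k_3) = 0x01
s_2 = InvRound(s_1, k_2) = 0x97
s_3 = InvRound(s_2, k_1) = 0x12
s_4 = InvRound(s_3, k_0) = 0xB6

0xB6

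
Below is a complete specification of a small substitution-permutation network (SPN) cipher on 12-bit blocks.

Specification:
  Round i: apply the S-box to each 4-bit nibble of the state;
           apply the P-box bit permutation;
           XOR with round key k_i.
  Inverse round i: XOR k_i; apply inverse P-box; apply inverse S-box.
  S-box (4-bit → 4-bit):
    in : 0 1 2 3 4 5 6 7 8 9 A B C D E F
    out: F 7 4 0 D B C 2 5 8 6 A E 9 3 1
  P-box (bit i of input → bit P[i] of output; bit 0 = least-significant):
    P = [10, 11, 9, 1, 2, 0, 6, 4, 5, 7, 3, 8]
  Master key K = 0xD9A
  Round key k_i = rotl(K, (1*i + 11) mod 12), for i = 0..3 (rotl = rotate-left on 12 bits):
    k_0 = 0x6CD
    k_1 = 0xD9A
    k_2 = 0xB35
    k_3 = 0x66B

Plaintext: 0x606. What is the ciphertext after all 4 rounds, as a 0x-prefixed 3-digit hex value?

s_0 = plaintext = 0x606
s_1 = Round(s_0, k_0) = 0x592
s_2 = Round(s_1, k_1) = 0xE2A
s_3 = Round(s_2, k_2) = 0x1D5
s_4 = Round(s_3, k_3) = 0xAD5

0xAD5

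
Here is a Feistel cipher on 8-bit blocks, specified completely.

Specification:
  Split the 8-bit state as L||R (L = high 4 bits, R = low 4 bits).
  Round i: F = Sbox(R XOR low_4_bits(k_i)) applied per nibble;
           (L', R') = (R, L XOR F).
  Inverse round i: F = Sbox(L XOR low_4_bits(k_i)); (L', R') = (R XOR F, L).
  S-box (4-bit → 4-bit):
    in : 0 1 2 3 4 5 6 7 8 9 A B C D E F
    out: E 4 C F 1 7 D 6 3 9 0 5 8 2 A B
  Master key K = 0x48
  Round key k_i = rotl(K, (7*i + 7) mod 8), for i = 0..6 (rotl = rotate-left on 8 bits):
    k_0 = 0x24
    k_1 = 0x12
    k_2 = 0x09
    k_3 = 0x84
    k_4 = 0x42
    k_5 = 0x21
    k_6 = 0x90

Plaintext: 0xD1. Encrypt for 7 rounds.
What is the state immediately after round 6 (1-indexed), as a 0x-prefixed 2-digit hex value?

0x8E

s_0 = plaintext = 0xD1
s_1 = Round(s_0, k_0) = 0x1A
s_2 = Round(s_1, k_1) = 0xA2
s_3 = Round(s_2, k_2) = 0x2F
s_4 = Round(s_3, k_3) = 0xF7
s_5 = Round(s_4, k_4) = 0x78
s_6 = Round(s_5, k_5) = 0x8E
s_7 = Round(s_6, k_6) = 0xE2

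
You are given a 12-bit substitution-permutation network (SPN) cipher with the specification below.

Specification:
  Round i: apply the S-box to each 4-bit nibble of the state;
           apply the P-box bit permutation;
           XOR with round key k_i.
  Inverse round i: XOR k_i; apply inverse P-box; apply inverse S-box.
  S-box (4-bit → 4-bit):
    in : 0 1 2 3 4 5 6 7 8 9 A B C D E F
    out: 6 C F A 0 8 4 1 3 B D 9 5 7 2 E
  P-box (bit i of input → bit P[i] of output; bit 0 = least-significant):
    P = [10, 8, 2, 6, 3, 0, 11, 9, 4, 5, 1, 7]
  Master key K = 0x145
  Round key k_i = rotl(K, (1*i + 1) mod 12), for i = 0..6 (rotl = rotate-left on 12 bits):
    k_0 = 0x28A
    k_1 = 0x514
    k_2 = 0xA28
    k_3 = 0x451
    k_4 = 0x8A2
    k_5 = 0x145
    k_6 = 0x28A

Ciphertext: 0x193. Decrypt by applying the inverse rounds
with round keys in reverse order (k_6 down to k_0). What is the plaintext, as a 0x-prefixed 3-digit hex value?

0x23A

s_0 = ciphertext = 0x193
s_1 = InvRound(s_0, k_6) = 0x79E
s_2 = InvRound(s_1, k_5) = 0xA9B
s_3 = InvRound(s_2, k_4) = 0x894
s_4 = InvRound(s_3, k_3) = 0x50A
s_5 = InvRound(s_4, k_2) = 0x018
s_6 = InvRound(s_5, k_1) = 0x47D
s_7 = InvRound(s_6, k_0) = 0x23A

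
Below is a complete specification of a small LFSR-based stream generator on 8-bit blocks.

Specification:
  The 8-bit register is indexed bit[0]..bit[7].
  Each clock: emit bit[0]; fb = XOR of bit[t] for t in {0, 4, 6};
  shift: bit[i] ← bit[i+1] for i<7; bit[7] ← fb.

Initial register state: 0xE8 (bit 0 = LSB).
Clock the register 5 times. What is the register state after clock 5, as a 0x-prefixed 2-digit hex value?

reg_0 = 0xE8
clock 1: out=0, reg = 0xF4
clock 2: out=0, reg = 0x7A
clock 3: out=0, reg = 0x3D
clock 4: out=1, reg = 0x1E
clock 5: out=0, reg = 0x8F

0x8F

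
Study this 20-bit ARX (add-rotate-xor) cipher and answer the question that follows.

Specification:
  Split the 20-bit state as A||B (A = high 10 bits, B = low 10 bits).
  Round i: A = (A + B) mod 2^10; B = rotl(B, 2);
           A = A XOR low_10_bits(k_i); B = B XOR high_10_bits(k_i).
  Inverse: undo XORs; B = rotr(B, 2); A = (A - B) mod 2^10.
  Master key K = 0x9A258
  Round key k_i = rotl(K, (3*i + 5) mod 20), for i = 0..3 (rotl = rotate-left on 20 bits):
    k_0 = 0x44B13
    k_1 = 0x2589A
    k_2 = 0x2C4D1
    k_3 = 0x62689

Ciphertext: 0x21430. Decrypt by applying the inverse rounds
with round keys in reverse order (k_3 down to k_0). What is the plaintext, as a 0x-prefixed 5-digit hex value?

s_0 = ciphertext = 0x21430
s_1 = InvRound(s_0, k_3) = 0x2796E
s_2 = InvRound(s_1, k_2) = 0x36377
s_3 = InvRound(s_2, k_1) = 0x929F8
s_4 = InvRound(s_3, k_0) = 0xC7E3A

0xC7E3A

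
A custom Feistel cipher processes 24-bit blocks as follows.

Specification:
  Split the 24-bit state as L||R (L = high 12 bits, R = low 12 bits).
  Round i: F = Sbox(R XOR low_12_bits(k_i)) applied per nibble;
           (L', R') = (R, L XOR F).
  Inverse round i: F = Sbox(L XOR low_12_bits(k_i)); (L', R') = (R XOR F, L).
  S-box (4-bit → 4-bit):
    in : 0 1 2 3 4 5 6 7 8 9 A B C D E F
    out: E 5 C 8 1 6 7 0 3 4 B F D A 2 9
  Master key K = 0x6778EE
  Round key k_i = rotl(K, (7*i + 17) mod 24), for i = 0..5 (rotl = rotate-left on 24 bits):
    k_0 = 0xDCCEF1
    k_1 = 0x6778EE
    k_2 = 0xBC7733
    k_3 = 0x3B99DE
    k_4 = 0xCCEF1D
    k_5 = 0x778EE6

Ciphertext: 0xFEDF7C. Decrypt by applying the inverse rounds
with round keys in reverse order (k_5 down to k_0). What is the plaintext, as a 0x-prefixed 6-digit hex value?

0x3D90B6

s_0 = ciphertext = 0xFEDF7C
s_1 = InvRound(s_0, k_5) = 0xA93FED
s_2 = InvRound(s_1, k_4) = 0x9DFA93
s_3 = InvRound(s_2, k_3) = 0x4769DF
s_4 = InvRound(s_3, k_2) = 0x1C9476
s_5 = InvRound(s_4, k_1) = 0x0B61C9
s_6 = InvRound(s_5, k_0) = 0x3D90B6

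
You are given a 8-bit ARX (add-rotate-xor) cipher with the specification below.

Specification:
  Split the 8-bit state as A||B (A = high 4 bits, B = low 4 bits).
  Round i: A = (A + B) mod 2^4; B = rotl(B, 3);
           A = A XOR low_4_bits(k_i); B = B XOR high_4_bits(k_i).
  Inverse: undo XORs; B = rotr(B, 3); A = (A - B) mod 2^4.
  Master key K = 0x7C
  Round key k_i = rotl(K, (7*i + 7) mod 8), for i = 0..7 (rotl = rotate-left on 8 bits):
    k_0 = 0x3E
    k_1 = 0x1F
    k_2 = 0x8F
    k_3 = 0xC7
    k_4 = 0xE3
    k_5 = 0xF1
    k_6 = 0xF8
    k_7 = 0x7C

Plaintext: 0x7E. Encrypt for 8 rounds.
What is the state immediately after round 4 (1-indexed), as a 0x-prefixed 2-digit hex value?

0xA4

s_0 = plaintext = 0x7E
s_1 = Round(s_0, k_0) = 0xB4
s_2 = Round(s_1, k_1) = 0x03
s_3 = Round(s_2, k_2) = 0xC1
s_4 = Round(s_3, k_3) = 0xA4
s_5 = Round(s_4, k_4) = 0xDC
s_6 = Round(s_5, k_5) = 0x89
s_7 = Round(s_6, k_6) = 0x93
s_8 = Round(s_7, k_7) = 0x0E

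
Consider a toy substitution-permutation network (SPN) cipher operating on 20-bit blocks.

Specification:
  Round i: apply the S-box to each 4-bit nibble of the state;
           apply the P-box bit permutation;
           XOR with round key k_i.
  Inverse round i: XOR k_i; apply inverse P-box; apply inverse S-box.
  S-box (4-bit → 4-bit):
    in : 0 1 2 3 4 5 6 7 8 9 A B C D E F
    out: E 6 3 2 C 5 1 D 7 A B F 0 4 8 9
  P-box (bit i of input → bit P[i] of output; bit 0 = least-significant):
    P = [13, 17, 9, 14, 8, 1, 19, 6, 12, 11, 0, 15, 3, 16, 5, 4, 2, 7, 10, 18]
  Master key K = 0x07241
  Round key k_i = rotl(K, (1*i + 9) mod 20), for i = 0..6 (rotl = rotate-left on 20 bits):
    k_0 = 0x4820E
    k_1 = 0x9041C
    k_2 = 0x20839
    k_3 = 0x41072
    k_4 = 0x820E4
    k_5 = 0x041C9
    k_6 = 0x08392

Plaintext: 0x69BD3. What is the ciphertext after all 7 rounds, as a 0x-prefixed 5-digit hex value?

0x20EFF

s_0 = plaintext = 0x69BD3
s_1 = Round(s_0, k_0) = 0xF1A1B
s_2 = Round(s_1, k_1) = 0x6FE3A
s_3 = Round(s_2, k_2) = 0x0E827
s_4 = Round(s_3, k_3) = 0x06FE1
s_5 = Round(s_4, k_4) = 0xEB62C
s_6 = Round(s_5, k_5) = 0x550F3
s_7 = Round(s_6, k_6) = 0x20EFF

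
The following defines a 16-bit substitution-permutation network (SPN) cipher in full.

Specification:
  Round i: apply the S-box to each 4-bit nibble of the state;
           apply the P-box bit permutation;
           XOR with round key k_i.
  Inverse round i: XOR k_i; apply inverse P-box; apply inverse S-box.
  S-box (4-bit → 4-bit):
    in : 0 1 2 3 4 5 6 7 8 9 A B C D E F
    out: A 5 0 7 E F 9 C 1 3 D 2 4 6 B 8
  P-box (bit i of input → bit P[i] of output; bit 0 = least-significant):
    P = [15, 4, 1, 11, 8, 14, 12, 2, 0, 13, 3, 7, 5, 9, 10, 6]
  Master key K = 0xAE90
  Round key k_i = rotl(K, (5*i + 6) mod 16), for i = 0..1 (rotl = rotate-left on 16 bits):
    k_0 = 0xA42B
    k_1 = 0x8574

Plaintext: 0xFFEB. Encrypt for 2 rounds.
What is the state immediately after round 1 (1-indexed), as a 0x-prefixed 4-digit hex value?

s_0 = plaintext = 0xFFEB
s_1 = Round(s_0, k_0) = 0xE5FF
s_2 = Round(s_1, k_1) = 0xAF99

0xE5FF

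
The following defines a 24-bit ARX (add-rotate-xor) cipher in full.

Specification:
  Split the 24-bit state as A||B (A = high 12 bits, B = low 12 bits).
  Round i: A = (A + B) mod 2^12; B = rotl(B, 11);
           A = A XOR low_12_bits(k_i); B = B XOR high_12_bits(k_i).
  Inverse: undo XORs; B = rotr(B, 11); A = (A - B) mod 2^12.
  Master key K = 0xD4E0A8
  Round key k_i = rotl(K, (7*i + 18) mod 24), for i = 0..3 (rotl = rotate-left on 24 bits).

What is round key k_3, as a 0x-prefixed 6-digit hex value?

K = 0xD4E0A8
k_0 = rotl(K, (7*0+18) mod 24) = rotl(K, 18) = 0xA35382
k_1 = rotl(K, (7*1+18) mod 24) = rotl(K, 1) = 0xA9C151
k_2 = rotl(K, (7*2+18) mod 24) = rotl(K, 8) = 0xE0A8D4
k_3 = rotl(K, (7*3+18) mod 24) = rotl(K, 15) = 0x546A70

0x546A70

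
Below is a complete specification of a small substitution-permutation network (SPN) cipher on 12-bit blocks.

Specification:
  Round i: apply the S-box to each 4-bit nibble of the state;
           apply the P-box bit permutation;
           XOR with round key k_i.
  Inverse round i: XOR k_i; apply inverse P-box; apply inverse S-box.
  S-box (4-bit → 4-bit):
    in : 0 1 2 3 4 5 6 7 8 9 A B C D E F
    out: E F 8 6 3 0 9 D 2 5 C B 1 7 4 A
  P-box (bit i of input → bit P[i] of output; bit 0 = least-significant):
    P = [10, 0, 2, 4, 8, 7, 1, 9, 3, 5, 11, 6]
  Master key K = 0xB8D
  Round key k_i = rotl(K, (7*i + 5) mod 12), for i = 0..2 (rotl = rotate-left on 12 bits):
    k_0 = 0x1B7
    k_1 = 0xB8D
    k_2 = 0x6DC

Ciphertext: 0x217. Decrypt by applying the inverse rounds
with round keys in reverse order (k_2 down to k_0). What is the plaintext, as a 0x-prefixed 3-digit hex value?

s_0 = ciphertext = 0x217
s_1 = InvRound(s_0, k_2) = 0x634
s_2 = InvRound(s_1, k_1) = 0xD4B
s_3 = InvRound(s_2, k_0) = 0x187

0x187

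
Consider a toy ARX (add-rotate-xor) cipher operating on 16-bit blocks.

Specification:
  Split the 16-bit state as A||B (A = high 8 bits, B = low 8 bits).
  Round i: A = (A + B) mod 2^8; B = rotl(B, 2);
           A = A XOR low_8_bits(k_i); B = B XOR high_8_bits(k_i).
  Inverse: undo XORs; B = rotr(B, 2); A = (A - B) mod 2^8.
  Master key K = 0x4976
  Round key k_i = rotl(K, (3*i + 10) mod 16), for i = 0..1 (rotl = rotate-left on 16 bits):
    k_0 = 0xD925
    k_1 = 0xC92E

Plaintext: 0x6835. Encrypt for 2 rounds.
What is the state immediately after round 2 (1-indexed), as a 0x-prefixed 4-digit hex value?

s_0 = plaintext = 0x6835
s_1 = Round(s_0, k_0) = 0xB80D
s_2 = Round(s_1, k_1) = 0xEBFD

0xEBFD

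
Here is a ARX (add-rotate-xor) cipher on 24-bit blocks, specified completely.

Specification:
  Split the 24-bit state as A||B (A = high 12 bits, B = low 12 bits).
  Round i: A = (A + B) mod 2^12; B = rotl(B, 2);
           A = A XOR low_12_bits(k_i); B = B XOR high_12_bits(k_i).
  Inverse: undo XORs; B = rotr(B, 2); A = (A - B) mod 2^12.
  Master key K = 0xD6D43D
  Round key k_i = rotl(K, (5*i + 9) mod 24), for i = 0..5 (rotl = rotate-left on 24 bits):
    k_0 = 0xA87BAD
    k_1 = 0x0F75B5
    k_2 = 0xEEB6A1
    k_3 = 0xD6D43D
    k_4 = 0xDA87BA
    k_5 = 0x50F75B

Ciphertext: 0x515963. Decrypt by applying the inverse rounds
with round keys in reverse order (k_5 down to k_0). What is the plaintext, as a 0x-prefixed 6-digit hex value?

s_0 = ciphertext = 0x515963
s_1 = InvRound(s_0, k_5) = 0xF3331B
s_2 = InvRound(s_1, k_4) = 0x8DDFAC
s_3 = InvRound(s_2, k_3) = 0x8304B0
s_4 = InvRound(s_3, k_2) = 0xFFBE96
s_5 = InvRound(s_4, k_1) = 0x2B6798
s_6 = InvRound(s_5, k_0) = 0x9D4F47

0x9D4F47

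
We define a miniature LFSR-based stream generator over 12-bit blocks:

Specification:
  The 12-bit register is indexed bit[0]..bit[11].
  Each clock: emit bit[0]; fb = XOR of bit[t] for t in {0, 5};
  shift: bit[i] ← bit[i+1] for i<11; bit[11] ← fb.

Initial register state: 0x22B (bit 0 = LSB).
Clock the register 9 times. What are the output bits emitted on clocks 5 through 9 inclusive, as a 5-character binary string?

01000

reg_0 = 0x22B
clock 1: out=1, reg = 0x115
clock 2: out=1, reg = 0x88A
clock 3: out=0, reg = 0x445
clock 4: out=1, reg = 0xA22
clock 5: out=0, reg = 0xD11
clock 6: out=1, reg = 0xE88
clock 7: out=0, reg = 0x744
clock 8: out=0, reg = 0x3A2
clock 9: out=0, reg = 0x9D1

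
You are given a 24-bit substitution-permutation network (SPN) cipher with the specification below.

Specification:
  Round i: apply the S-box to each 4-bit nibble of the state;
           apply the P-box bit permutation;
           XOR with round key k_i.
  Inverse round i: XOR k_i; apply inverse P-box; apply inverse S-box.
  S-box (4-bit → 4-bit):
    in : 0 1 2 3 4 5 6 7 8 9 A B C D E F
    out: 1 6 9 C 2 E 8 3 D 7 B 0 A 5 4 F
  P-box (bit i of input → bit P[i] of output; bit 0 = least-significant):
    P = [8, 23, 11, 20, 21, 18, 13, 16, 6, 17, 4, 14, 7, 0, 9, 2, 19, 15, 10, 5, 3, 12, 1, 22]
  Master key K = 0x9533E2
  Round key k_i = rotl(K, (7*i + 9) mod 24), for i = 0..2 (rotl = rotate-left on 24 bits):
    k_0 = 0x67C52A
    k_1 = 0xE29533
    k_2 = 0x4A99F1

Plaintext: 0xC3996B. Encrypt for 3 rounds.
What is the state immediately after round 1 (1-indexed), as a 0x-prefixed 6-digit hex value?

0x24D3DB

s_0 = plaintext = 0xC3996B
s_1 = Round(s_0, k_0) = 0x24D3DB
s_2 = Round(s_1, k_1) = 0x8277AB
s_3 = Round(s_2, k_2) = 0x25991A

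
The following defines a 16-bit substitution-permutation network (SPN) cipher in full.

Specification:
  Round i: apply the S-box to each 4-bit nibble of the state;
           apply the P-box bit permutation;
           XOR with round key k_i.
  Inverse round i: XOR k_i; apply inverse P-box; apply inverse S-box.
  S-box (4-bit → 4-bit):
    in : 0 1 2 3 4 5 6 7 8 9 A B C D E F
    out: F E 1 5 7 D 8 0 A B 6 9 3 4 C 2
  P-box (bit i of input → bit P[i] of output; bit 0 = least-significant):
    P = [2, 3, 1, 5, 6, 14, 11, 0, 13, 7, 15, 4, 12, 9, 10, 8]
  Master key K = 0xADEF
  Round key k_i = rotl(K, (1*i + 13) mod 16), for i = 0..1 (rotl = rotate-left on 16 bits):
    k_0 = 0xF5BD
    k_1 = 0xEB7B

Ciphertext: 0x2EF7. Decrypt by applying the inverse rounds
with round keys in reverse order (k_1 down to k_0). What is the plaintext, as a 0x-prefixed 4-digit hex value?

0x0757

s_0 = ciphertext = 0x2EF7
s_1 = InvRound(s_0, k_1) = 0xEAFC
s_2 = InvRound(s_1, k_0) = 0x0757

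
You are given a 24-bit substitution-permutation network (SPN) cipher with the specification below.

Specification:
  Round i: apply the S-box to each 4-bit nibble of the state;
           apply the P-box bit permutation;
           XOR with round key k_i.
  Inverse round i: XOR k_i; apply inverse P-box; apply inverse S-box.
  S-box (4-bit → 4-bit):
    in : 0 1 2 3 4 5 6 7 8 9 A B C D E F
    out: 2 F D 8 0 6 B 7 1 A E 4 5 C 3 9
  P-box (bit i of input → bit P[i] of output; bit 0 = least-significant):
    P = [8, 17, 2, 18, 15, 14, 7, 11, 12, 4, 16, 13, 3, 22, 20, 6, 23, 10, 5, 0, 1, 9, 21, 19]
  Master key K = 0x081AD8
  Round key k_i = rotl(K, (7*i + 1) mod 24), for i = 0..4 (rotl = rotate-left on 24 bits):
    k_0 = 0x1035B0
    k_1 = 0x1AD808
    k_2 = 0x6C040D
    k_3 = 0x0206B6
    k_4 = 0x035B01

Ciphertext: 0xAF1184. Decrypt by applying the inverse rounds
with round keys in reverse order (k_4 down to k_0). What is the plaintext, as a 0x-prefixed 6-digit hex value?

0xAAA509

s_0 = ciphertext = 0xAF1184
s_1 = InvRound(s_0, k_4) = 0xAF44AD
s_2 = InvRound(s_1, k_3) = 0x1F8503
s_3 = InvRound(s_2, k_2) = 0xC47B87
s_4 = InvRound(s_3, k_1) = 0x6F73C1
s_5 = InvRound(s_4, k_0) = 0xAAA509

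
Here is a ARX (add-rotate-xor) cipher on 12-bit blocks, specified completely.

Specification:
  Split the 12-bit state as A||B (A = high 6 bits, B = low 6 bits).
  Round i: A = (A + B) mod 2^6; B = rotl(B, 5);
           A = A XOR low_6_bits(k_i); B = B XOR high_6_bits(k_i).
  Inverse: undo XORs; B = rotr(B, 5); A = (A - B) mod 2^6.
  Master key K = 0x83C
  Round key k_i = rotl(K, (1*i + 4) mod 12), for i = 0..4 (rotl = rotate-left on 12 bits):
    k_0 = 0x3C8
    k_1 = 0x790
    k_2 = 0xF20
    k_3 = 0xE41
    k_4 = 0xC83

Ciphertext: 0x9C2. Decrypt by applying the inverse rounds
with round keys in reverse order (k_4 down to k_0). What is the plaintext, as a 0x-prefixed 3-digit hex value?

s_0 = ciphertext = 0x9C2
s_1 = InvRound(s_0, k_4) = 0x0E1
s_2 = InvRound(s_1, k_3) = 0x4B0
s_3 = InvRound(s_2, k_2) = 0x698
s_4 = InvRound(s_3, k_1) = 0xF8C
s_5 = InvRound(s_4, k_0) = 0xC06

0xC06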